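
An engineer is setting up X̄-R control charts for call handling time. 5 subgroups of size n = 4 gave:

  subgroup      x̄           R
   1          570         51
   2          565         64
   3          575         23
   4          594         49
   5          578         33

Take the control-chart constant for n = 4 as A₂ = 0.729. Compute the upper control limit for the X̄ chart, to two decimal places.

X̄̄ = (570 + 565 + 575 + 594 + 578) / 5 = 2882.0000 / 5 = 576.4000
R̄ = (51 + 64 + 23 + 49 + 33) / 5 = 220.0000 / 5 = 44.0000
UCL = X̄̄ + A₂·R̄ = 576.4000 + 0.729 × 44.0000 = 608.4760

608.48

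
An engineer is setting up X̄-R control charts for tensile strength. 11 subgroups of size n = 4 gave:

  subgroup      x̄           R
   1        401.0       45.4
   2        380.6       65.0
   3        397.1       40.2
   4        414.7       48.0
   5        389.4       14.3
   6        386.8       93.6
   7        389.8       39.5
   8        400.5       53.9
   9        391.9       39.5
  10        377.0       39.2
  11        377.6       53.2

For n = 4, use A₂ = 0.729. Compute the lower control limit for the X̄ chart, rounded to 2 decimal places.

X̄̄ = (401.0 + 380.6 + 397.1 + 414.7 + 389.4 + 386.8 + 389.8 + 400.5 + 391.9 + 377.0 + 377.6) / 11 = 4306.4000 / 11 = 391.4909
R̄ = (45.4 + 65.0 + 40.2 + 48.0 + 14.3 + 93.6 + 39.5 + 53.9 + 39.5 + 39.2 + 53.2) / 11 = 531.8000 / 11 = 48.3455
LCL = X̄̄ − A₂·R̄ = 391.4909 − 0.729 × 48.3455 = 356.2471

356.25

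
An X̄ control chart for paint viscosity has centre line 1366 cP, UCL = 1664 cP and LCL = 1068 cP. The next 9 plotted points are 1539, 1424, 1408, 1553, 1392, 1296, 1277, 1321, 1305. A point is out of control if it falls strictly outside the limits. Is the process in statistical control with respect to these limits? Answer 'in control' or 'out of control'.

in control

All 9 points lie within [1068, 1664].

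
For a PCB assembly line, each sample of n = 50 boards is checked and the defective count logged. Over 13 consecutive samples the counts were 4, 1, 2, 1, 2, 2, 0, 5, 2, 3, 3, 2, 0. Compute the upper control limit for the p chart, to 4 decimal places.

p̄ = Σdᵢ / (k·n) = 27 / (13 × 50) = 0.04154
UCL = p̄ + 3·√(p̄(1−p̄)/n) = 0.04154 + 3 × √(0.04154×0.95846/50) = 0.04154 + 3 × 0.02822 = 0.12619

0.1262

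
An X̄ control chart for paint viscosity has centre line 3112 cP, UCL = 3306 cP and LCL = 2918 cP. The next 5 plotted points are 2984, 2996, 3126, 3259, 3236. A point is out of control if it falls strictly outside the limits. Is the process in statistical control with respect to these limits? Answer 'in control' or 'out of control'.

All 5 points lie within [2918, 3306].

in control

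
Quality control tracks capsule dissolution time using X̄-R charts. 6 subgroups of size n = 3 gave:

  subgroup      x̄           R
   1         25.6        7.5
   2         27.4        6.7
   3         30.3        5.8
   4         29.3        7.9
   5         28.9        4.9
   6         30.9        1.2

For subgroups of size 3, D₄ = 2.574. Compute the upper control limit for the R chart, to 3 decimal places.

14.586

R̄ = (7.5 + 6.7 + 5.8 + 7.9 + 4.9 + 1.2) / 6 = 34.0000 / 6 = 5.6667
UCL_R = D₄·R̄ = 2.574 × 5.6667 = 14.5860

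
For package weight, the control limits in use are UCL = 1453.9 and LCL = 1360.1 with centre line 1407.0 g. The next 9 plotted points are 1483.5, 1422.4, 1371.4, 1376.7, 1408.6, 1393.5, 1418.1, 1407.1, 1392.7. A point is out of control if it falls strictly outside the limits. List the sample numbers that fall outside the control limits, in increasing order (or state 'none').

1

Compare each point to [1360.1, 1453.9]: sample 1 = 1483.5 > UCL.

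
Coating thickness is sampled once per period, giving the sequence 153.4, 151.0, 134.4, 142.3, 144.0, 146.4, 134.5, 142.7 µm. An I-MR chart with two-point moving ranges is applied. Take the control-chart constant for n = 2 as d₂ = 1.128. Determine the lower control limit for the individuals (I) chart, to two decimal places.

X̄ = (153.4 + 151.0 + 134.4 + 142.3 + 144.0 + 146.4 + 134.5 + 142.7) / 8 = 143.5875
Moving ranges: 2.4, 16.6, 7.9, 1.7, 2.4, 11.9, 8.2; M̄R̄ = 51.1000 / 7 = 7.3000
LCL = X̄ − 3·M̄R̄/d₂ = 143.5875 − 3 × 7.3000 / 1.128 = 124.1726

124.17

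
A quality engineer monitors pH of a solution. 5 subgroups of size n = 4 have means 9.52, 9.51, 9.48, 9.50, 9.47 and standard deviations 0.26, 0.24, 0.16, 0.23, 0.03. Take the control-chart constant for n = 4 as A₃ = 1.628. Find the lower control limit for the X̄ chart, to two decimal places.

X̄̄ = (9.52 + 9.51 + 9.48 + 9.50 + 9.47) / 5 = 9.4960
s̄ = (0.26 + 0.24 + 0.16 + 0.23 + 0.03) / 5 = 0.1840
LCL = X̄̄ − A₃·s̄ = 9.4960 − 1.628 × 0.1840 = 9.1964

9.20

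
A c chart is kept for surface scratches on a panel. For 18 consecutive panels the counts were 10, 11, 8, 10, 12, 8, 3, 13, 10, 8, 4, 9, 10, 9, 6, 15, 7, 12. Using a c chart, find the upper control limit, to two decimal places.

c̄ = (10 + 11 + 8 + 10 + 12 + 8 + 3 + 13 + 10 + 8 + 4 + 9 + 10 + 9 + 6 + 15 + 7 + 12) / 18 = 165 / 18 = 9.1667
UCL = c̄ + 3√c̄ = 9.1667 + 3 × √9.1667 = 9.1667 + 3 × 3.0277 = 18.2496

18.25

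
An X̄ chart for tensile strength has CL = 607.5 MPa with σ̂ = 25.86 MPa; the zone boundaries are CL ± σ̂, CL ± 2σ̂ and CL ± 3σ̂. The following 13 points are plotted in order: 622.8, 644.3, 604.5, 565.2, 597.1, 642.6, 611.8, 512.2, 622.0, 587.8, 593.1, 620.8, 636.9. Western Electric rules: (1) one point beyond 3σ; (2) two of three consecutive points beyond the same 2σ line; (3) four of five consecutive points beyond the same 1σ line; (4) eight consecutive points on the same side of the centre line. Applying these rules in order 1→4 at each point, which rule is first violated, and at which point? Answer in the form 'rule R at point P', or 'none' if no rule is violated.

Zone of each point (C = within 1σ̂, B = 1σ̂–2σ̂, A = 2σ̂–3σ̂, * = beyond 3σ̂; sign = side of CL): 1:+C, 2:+B, 3:-C, 4:-B, 5:-C, 6:+B, 7:+C, 8:-*, 9:+C, 10:-C, 11:-C, 12:+C, 13:+B
Rule 1 (one point beyond the 3σ limits) is satisfied at point 8.

rule 1 at point 8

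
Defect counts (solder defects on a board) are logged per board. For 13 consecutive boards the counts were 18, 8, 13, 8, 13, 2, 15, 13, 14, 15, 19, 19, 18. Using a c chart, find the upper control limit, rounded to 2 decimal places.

24.47

c̄ = (18 + 8 + 13 + 8 + 13 + 2 + 15 + 13 + 14 + 15 + 19 + 19 + 18) / 13 = 175 / 13 = 13.4615
UCL = c̄ + 3√c̄ = 13.4615 + 3 × √13.4615 = 13.4615 + 3 × 3.6690 = 24.4685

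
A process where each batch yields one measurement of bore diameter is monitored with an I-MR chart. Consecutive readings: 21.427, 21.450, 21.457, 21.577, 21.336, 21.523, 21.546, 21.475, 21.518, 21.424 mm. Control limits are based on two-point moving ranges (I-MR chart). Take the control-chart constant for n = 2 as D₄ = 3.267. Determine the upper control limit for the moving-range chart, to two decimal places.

0.29

Moving ranges: 0.023, 0.007, 0.120, 0.241, 0.187, 0.023, 0.071, 0.043, 0.094; M̄R̄ = 0.8090 / 9 = 0.0899
UCL_MR = D₄·M̄R̄ = 3.267 × 0.0899 = 0.2937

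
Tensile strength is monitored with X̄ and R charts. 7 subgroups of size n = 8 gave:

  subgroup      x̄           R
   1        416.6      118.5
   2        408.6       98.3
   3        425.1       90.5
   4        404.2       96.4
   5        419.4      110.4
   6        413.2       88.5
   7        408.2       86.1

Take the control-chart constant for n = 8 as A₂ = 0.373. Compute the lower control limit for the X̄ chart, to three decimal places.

376.916

X̄̄ = (416.6 + 408.6 + 425.1 + 404.2 + 419.4 + 413.2 + 408.2) / 7 = 2895.3000 / 7 = 413.6143
R̄ = (118.5 + 98.3 + 90.5 + 96.4 + 110.4 + 88.5 + 86.1) / 7 = 688.7000 / 7 = 98.3857
LCL = X̄̄ − A₂·R̄ = 413.6143 − 0.373 × 98.3857 = 376.9164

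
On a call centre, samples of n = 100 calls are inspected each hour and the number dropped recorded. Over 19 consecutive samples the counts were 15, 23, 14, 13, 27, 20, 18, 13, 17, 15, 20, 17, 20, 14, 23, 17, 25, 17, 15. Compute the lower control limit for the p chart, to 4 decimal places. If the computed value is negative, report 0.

0.0651

p̄ = Σdᵢ / (k·n) = 343 / (19 × 100) = 0.18053
LCL = p̄ − 3·√(p̄(1−p̄)/n) = 0.18053 − 3 × 0.03846 = 0.06514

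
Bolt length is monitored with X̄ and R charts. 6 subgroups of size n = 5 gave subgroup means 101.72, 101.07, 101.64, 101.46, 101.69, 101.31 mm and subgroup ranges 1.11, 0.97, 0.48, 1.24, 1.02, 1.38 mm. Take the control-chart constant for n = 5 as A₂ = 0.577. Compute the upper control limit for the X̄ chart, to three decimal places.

X̄̄ = (101.72 + 101.07 + 101.64 + 101.46 + 101.69 + 101.31) / 6 = 608.8900 / 6 = 101.4817
R̄ = (1.11 + 0.97 + 0.48 + 1.24 + 1.02 + 1.38) / 6 = 6.2000 / 6 = 1.0333
UCL = X̄̄ + A₂·R̄ = 101.4817 + 0.577 × 1.0333 = 102.0779

102.078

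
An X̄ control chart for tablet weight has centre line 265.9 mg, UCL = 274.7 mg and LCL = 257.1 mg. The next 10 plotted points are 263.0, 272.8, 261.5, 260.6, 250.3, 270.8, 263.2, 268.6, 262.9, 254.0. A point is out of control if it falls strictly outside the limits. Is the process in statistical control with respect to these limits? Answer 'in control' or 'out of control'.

Compare each point to [257.1, 274.7]: sample 5 = 250.3 < LCL; sample 10 = 254.0 < LCL.

out of control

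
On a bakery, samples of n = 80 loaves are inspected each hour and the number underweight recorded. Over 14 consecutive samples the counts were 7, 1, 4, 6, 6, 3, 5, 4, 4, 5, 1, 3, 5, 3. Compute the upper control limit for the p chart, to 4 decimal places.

p̄ = Σdᵢ / (k·n) = 57 / (14 × 80) = 0.05089
UCL = p̄ + 3·√(p̄(1−p̄)/n) = 0.05089 + 3 × √(0.05089×0.94911/80) = 0.05089 + 3 × 0.02457 = 0.12461

0.1246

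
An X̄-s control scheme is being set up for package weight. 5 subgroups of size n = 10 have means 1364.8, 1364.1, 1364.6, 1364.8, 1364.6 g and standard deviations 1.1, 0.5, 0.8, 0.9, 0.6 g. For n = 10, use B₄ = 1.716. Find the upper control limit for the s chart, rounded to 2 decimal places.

1.34

s̄ = (1.1 + 0.5 + 0.8 + 0.9 + 0.6) / 5 = 0.7800
UCL_s = B₄·s̄ = 1.716 × 0.7800 = 1.3385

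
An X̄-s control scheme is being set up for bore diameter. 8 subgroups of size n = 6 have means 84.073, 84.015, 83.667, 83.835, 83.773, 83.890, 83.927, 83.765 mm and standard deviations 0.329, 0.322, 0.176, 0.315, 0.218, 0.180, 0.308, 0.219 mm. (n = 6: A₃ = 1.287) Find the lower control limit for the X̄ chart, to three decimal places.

X̄̄ = (84.073 + 84.015 + 83.667 + 83.835 + 83.773 + 83.890 + 83.927 + 83.765) / 8 = 83.8681
s̄ = (0.329 + 0.322 + 0.176 + 0.315 + 0.218 + 0.180 + 0.308 + 0.219) / 8 = 0.2584
LCL = X̄̄ − A₃·s̄ = 83.8681 − 1.287 × 0.2584 = 83.5356

83.536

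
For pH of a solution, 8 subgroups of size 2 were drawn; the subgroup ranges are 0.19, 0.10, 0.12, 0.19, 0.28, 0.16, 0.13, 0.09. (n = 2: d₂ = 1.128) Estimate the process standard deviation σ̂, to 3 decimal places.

R̄ = (0.19 + 0.10 + 0.12 + 0.19 + 0.28 + 0.16 + 0.13 + 0.09) / 8 = 0.1575
σ̂ = R̄ / d₂ = 0.1575 / 1.128 = 0.1396

0.140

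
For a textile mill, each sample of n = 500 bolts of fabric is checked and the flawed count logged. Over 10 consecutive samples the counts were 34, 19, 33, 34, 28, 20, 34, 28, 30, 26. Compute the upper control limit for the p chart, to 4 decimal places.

0.0884

p̄ = Σdᵢ / (k·n) = 286 / (10 × 500) = 0.05720
UCL = p̄ + 3·√(p̄(1−p̄)/n) = 0.05720 + 3 × √(0.05720×0.94280/500) = 0.05720 + 3 × 0.01039 = 0.08836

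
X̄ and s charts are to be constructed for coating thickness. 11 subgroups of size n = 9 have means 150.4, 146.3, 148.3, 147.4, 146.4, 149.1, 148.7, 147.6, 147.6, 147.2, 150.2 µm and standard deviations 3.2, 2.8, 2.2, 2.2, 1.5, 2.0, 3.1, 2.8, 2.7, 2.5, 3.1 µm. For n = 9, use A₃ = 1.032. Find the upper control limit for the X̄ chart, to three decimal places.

150.745

X̄̄ = (150.4 + 146.3 + 148.3 + 147.4 + 146.4 + 149.1 + 148.7 + 147.6 + 147.6 + 147.2 + 150.2) / 11 = 148.1091
s̄ = (3.2 + 2.8 + 2.2 + 2.2 + 1.5 + 2.0 + 3.1 + 2.8 + 2.7 + 2.5 + 3.1) / 11 = 2.5545
UCL = X̄̄ + A₃·s̄ = 148.1091 + 1.032 × 2.5545 = 150.7454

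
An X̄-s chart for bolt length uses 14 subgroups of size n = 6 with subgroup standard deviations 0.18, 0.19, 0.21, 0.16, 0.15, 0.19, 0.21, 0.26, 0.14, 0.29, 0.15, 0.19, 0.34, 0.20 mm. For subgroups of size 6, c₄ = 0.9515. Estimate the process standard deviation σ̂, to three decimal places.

s̄ = (0.18 + 0.19 + 0.21 + 0.16 + 0.15 + 0.19 + 0.21 + 0.26 + 0.14 + 0.29 + 0.15 + 0.19 + 0.34 + 0.20) / 14 = 0.2043
σ̂ = s̄ / c₄ = 0.2043 / 0.9515 = 0.2147

0.215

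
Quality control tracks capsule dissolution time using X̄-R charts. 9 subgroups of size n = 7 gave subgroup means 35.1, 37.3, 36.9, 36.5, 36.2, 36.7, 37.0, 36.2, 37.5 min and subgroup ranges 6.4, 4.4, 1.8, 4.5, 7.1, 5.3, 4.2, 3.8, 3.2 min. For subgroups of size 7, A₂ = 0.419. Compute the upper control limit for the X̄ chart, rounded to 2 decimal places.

38.49

X̄̄ = (35.1 + 37.3 + 36.9 + 36.5 + 36.2 + 36.7 + 37.0 + 36.2 + 37.5) / 9 = 329.4000 / 9 = 36.6000
R̄ = (6.4 + 4.4 + 1.8 + 4.5 + 7.1 + 5.3 + 4.2 + 3.8 + 3.2) / 9 = 40.7000 / 9 = 4.5222
UCL = X̄̄ + A₂·R̄ = 36.6000 + 0.419 × 4.5222 = 38.4948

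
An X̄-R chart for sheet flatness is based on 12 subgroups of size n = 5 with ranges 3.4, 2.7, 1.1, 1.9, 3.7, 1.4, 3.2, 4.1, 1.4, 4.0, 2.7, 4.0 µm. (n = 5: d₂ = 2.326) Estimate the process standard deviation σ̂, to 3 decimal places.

R̄ = (3.4 + 2.7 + 1.1 + 1.9 + 3.7 + 1.4 + 3.2 + 4.1 + 1.4 + 4.0 + 2.7 + 4.0) / 12 = 2.8000
σ̂ = R̄ / d₂ = 2.8000 / 2.326 = 1.2038

1.204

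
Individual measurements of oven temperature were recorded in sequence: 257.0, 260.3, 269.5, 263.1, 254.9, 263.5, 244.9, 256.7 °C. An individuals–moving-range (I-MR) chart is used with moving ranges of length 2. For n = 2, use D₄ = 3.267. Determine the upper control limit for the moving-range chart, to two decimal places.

Moving ranges: 3.3, 9.2, 6.4, 8.2, 8.6, 18.6, 11.8; M̄R̄ = 66.1000 / 7 = 9.4429
UCL_MR = D₄·M̄R̄ = 3.267 × 9.4429 = 30.8498

30.85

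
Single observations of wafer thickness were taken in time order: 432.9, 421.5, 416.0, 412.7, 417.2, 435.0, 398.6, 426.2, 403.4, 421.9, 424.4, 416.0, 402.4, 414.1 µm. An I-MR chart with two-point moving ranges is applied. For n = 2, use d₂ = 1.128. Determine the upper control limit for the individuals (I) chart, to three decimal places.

454.950

X̄ = (432.9 + 421.5 + 416.0 + 412.7 + 417.2 + 435.0 + 398.6 + 426.2 + 403.4 + 421.9 + 424.4 + 416.0 + 402.4 + 414.1) / 14 = 417.3071
Moving ranges: 11.4, 5.5, 3.3, 4.5, 17.8, 36.4, 27.6, 22.8, 18.5, 2.5, 8.4, 13.6, 11.7; M̄R̄ = 184.0000 / 13 = 14.1538
UCL = X̄ + 3·M̄R̄/d₂ = 417.3071 + 3 × 14.1538 / 1.128 = 454.9504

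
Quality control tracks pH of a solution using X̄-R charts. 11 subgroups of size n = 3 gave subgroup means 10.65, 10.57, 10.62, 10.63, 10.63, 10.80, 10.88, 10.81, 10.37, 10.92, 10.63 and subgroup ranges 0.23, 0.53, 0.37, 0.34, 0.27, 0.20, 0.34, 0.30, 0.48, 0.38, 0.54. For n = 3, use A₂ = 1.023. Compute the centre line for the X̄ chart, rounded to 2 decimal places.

10.68

X̄̄ = (10.65 + 10.57 + 10.62 + 10.63 + 10.63 + 10.80 + 10.88 + 10.81 + 10.37 + 10.92 + 10.63) / 11 = 117.5100 / 11 = 10.6827
CL = X̄̄ = 10.6827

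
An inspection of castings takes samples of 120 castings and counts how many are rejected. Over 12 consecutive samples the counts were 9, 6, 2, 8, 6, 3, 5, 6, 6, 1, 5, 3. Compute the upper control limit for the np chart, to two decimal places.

p̄ = Σdᵢ / (k·n) = 60 / (12 × 120) = 0.04167
UCL = np̄ + 3·√(np̄(1−p̄)) = 5.0000 + 3 × √(5.0000×0.95833) = 5.0000 + 3 × 2.1890 = 11.5670

11.57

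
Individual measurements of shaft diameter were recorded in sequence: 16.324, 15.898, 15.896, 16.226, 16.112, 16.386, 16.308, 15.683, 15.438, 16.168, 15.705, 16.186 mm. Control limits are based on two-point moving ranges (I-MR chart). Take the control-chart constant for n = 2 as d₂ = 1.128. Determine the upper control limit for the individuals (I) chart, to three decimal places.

16.939

X̄ = (16.324 + 15.898 + 15.896 + 16.226 + 16.112 + 16.386 + 16.308 + 15.683 + 15.438 + 16.168 + 15.705 + 16.186) / 12 = 16.0275
Moving ranges: 0.426, 0.002, 0.330, 0.114, 0.274, 0.078, 0.625, 0.245, 0.730, 0.463, 0.481; M̄R̄ = 3.7680 / 11 = 0.3425
UCL = X̄ + 3·M̄R̄/d₂ = 16.0275 + 3 × 0.3425 / 1.128 = 16.9385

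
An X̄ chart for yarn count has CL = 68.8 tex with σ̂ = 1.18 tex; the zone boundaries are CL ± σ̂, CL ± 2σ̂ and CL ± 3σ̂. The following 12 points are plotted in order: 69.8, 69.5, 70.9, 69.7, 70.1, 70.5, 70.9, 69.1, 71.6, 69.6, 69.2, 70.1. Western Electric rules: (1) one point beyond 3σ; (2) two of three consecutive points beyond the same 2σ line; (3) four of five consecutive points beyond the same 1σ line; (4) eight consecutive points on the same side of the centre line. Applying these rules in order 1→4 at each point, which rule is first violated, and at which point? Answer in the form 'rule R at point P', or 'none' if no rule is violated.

rule 3 at point 7

Zone of each point (C = within 1σ̂, B = 1σ̂–2σ̂, A = 2σ̂–3σ̂, * = beyond 3σ̂; sign = side of CL): 1:+C, 2:+C, 3:+B, 4:+C, 5:+B, 6:+B, 7:+B, 8:+C, 9:+A, 10:+C, 11:+C, 12:+B
Rule 3 (four of five consecutive points beyond the same 1σ limit) is satisfied at point 7.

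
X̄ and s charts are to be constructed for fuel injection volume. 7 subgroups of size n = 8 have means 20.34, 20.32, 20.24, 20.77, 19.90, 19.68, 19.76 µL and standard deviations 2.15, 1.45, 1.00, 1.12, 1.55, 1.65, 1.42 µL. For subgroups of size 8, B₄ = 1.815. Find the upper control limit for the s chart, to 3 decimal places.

2.681

s̄ = (2.15 + 1.45 + 1.00 + 1.12 + 1.55 + 1.65 + 1.42) / 7 = 1.4771
UCL_s = B₄·s̄ = 1.815 × 1.4771 = 2.6810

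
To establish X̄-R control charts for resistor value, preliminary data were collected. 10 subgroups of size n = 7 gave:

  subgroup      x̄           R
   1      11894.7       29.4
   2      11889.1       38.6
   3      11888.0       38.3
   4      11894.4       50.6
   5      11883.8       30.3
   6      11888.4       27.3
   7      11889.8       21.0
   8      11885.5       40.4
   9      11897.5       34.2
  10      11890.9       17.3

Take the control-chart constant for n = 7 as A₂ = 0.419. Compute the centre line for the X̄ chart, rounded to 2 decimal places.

11890.21

X̄̄ = (11894.7 + 11889.1 + 11888.0 + 11894.4 + 11883.8 + 11888.4 + 11889.8 + 11885.5 + 11897.5 + 11890.9) / 10 = 118902.1000 / 10 = 11890.2100
CL = X̄̄ = 11890.2100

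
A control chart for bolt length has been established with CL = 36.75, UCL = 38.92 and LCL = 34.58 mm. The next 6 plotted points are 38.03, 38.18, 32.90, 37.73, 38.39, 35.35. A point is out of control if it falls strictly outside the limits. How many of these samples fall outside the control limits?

Compare each point to [34.58, 38.92]: sample 3 = 32.90 < LCL.

1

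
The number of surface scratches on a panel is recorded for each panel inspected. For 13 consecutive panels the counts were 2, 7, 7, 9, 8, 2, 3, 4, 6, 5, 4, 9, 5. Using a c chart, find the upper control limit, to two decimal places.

c̄ = (2 + 7 + 7 + 9 + 8 + 2 + 3 + 4 + 6 + 5 + 4 + 9 + 5) / 13 = 71 / 13 = 5.4615
UCL = c̄ + 3√c̄ = 5.4615 + 3 × √5.4615 = 5.4615 + 3 × 2.3370 = 12.4725

12.47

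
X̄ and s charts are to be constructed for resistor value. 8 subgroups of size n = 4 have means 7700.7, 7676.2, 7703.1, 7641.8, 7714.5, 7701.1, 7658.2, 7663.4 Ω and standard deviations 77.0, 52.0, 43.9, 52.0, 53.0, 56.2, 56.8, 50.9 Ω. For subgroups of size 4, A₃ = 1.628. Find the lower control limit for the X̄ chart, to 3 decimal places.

7592.469

X̄̄ = (7700.7 + 7676.2 + 7703.1 + 7641.8 + 7714.5 + 7701.1 + 7658.2 + 7663.4) / 8 = 7682.3750
s̄ = (77.0 + 52.0 + 43.9 + 52.0 + 53.0 + 56.2 + 56.8 + 50.9) / 8 = 55.2250
LCL = X̄̄ − A₃·s̄ = 7682.3750 − 1.628 × 55.2250 = 7592.4687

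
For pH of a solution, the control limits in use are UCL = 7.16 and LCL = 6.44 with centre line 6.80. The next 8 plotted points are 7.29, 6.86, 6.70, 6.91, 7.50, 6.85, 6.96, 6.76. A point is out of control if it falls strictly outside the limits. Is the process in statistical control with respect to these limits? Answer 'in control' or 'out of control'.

out of control

Compare each point to [6.44, 7.16]: sample 1 = 7.29 > UCL; sample 5 = 7.50 > UCL.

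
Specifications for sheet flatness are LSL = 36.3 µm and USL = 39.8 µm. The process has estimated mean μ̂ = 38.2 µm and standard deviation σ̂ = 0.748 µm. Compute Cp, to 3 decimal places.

Cp = (USL − LSL) / (6σ̂) = (39.8 − 36.3) / (6 × 0.748) = 3.5000 / 4.4880 = 0.7799

0.780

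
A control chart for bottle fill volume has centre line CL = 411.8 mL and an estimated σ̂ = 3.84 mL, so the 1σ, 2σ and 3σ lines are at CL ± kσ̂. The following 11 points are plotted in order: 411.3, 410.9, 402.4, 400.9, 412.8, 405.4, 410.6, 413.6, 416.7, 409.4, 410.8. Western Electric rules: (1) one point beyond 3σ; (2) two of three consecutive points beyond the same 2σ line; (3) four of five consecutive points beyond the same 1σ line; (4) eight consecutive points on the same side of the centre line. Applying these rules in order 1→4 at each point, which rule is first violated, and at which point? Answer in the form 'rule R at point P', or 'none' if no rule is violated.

rule 2 at point 4

Zone of each point (C = within 1σ̂, B = 1σ̂–2σ̂, A = 2σ̂–3σ̂, * = beyond 3σ̂; sign = side of CL): 1:-C, 2:-C, 3:-A, 4:-A, 5:+C, 6:-B, 7:-C, 8:+C, 9:+B, 10:-C, 11:-C
Rule 2 (two of three consecutive points beyond the same 2σ limit) is satisfied at point 4.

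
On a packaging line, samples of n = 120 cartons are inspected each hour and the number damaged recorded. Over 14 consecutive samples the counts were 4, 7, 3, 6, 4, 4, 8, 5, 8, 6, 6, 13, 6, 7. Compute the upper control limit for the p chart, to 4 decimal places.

p̄ = Σdᵢ / (k·n) = 87 / (14 × 120) = 0.05179
UCL = p̄ + 3·√(p̄(1−p̄)/n) = 0.05179 + 3 × √(0.05179×0.94821/120) = 0.05179 + 3 × 0.02023 = 0.11247

0.1125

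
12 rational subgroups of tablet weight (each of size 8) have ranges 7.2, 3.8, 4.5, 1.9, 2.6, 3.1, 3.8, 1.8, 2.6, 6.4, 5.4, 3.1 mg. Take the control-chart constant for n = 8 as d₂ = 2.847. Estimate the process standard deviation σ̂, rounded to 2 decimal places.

1.35

R̄ = (7.2 + 3.8 + 4.5 + 1.9 + 2.6 + 3.1 + 3.8 + 1.8 + 2.6 + 6.4 + 5.4 + 3.1) / 12 = 3.8500
σ̂ = R̄ / d₂ = 3.8500 / 2.847 = 1.3523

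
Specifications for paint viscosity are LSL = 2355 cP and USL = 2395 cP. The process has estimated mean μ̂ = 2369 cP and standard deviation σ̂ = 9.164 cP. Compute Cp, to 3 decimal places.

0.727

Cp = (USL − LSL) / (6σ̂) = (2395 − 2355) / (6 × 9.164) = 40.0000 / 54.9840 = 0.7275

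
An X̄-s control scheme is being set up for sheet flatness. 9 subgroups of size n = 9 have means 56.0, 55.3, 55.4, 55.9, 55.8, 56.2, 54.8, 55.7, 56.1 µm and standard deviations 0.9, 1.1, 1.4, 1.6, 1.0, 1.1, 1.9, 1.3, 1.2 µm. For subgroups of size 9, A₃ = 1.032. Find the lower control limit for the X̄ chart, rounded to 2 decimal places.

54.37

X̄̄ = (56.0 + 55.3 + 55.4 + 55.9 + 55.8 + 56.2 + 54.8 + 55.7 + 56.1) / 9 = 55.6889
s̄ = (0.9 + 1.1 + 1.4 + 1.6 + 1.0 + 1.1 + 1.9 + 1.3 + 1.2) / 9 = 1.2778
LCL = X̄̄ − A₃·s̄ = 55.6889 − 1.032 × 1.2778 = 54.3702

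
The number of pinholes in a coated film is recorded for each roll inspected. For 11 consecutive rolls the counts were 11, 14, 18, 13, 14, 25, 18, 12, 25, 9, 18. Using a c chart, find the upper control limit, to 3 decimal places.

28.125

c̄ = (11 + 14 + 18 + 13 + 14 + 25 + 18 + 12 + 25 + 9 + 18) / 11 = 177 / 11 = 16.0909
UCL = c̄ + 3√c̄ = 16.0909 + 3 × √16.0909 = 16.0909 + 3 × 4.0113 = 28.1250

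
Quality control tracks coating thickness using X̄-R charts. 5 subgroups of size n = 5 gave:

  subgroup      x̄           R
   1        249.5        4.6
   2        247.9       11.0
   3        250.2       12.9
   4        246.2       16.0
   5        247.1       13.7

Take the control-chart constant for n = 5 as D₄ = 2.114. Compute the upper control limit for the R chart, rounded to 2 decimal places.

24.61

R̄ = (4.6 + 11.0 + 12.9 + 16.0 + 13.7) / 5 = 58.2000 / 5 = 11.6400
UCL_R = D₄·R̄ = 2.114 × 11.6400 = 24.6070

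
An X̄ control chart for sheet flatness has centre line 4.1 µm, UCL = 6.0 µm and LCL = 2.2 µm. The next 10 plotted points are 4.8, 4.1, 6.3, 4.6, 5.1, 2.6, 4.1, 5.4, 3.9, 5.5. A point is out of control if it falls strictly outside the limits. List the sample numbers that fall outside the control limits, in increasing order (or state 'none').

Compare each point to [2.2, 6.0]: sample 3 = 6.3 > UCL.

3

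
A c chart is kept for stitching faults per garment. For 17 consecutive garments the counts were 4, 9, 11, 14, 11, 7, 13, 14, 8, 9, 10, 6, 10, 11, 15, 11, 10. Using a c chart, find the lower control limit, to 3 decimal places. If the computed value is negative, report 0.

c̄ = (4 + 9 + 11 + 14 + 11 + 7 + 13 + 14 + 8 + 9 + 10 + 6 + 10 + 11 + 15 + 11 + 10) / 17 = 173 / 17 = 10.1765
LCL = c̄ − 3√c̄ = 10.1765 − 3 × 3.1901 = 0.6063

0.606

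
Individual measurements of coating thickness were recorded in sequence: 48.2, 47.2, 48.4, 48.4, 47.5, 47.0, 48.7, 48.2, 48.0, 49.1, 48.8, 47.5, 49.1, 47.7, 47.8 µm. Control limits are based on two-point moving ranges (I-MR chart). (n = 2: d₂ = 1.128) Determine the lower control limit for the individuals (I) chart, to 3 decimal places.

X̄ = (48.2 + 47.2 + 48.4 + 48.4 + 47.5 + 47.0 + 48.7 + 48.2 + 48.0 + 49.1 + 48.8 + 47.5 + 49.1 + 47.7 + 47.8) / 15 = 48.1067
Moving ranges: 1.0, 1.2, 0.0, 0.9, 0.5, 1.7, 0.5, 0.2, 1.1, 0.3, 1.3, 1.6, 1.4, 0.1; M̄R̄ = 11.8000 / 14 = 0.8429
LCL = X̄ − 3·M̄R̄/d₂ = 48.1067 − 3 × 0.8429 / 1.128 = 45.8650

45.865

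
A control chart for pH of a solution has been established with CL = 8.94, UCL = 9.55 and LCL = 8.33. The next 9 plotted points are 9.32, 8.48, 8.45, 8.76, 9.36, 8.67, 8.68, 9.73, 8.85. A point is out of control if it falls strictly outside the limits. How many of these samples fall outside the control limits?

Compare each point to [8.33, 9.55]: sample 8 = 9.73 > UCL.

1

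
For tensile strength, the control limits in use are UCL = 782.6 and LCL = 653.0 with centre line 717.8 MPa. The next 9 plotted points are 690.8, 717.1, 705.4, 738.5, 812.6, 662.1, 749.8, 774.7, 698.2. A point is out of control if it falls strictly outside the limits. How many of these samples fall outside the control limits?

Compare each point to [653.0, 782.6]: sample 5 = 812.6 > UCL.

1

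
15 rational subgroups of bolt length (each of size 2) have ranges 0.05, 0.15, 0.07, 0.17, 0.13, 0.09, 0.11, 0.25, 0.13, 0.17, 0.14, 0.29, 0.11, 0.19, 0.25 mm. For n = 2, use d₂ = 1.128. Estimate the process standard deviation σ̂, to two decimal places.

0.14

R̄ = (0.05 + 0.15 + 0.07 + 0.17 + 0.13 + 0.09 + 0.11 + 0.25 + 0.13 + 0.17 + 0.14 + 0.29 + 0.11 + 0.19 + 0.25) / 15 = 0.1533
σ̂ = R̄ / d₂ = 0.1533 / 1.128 = 0.1359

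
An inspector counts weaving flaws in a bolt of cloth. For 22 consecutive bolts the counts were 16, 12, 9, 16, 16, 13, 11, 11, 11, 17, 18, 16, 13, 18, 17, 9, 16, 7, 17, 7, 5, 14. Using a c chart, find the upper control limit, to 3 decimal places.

c̄ = (16 + 12 + 9 + 16 + 16 + 13 + 11 + 11 + 11 + 17 + 18 + 16 + 13 + 18 + 17 + 9 + 16 + 7 + 17 + 7 + 5 + 14) / 22 = 289 / 22 = 13.1364
UCL = c̄ + 3√c̄ = 13.1364 + 3 × √13.1364 = 13.1364 + 3 × 3.6244 = 24.0096

24.010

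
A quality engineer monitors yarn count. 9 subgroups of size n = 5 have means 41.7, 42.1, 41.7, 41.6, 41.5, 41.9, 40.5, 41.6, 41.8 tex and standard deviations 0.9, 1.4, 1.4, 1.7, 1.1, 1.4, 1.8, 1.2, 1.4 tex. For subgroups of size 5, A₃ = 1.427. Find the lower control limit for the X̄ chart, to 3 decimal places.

X̄̄ = (41.7 + 42.1 + 41.7 + 41.6 + 41.5 + 41.9 + 40.5 + 41.6 + 41.8) / 9 = 41.6000
s̄ = (0.9 + 1.4 + 1.4 + 1.7 + 1.1 + 1.4 + 1.8 + 1.2 + 1.4) / 9 = 1.3667
LCL = X̄̄ − A₃·s̄ = 41.6000 − 1.427 × 1.3667 = 39.6498

39.650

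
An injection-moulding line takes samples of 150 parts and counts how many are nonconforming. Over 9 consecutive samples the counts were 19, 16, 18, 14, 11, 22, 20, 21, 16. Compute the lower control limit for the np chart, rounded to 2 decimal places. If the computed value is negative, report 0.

5.67

p̄ = Σdᵢ / (k·n) = 157 / (9 × 150) = 0.11630
LCL = np̄ − 3·√(np̄(1−p̄)) = 17.4444 − 3 × 3.9263 = 5.6656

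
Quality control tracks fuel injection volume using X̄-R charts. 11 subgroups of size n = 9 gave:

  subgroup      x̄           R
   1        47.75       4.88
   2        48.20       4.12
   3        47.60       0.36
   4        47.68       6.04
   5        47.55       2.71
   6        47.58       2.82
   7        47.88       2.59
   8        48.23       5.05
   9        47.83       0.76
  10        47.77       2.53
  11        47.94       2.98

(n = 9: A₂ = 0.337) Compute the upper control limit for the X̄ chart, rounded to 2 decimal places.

X̄̄ = (47.75 + 48.20 + 47.60 + 47.68 + 47.55 + 47.58 + 47.88 + 48.23 + 47.83 + 47.77 + 47.94) / 11 = 526.0100 / 11 = 47.8191
R̄ = (4.88 + 4.12 + 0.36 + 6.04 + 2.71 + 2.82 + 2.59 + 5.05 + 0.76 + 2.53 + 2.98) / 11 = 34.8400 / 11 = 3.1673
UCL = X̄̄ + A₂·R̄ = 47.8191 + 0.337 × 3.1673 = 48.8865

48.89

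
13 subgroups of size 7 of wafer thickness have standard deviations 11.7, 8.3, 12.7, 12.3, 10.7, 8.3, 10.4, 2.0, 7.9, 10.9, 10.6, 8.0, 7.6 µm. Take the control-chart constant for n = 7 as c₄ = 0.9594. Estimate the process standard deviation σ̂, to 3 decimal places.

9.734

s̄ = (11.7 + 8.3 + 12.7 + 12.3 + 10.7 + 8.3 + 10.4 + 2.0 + 7.9 + 10.9 + 10.6 + 8.0 + 7.6) / 13 = 9.3385
σ̂ = s̄ / c₄ = 9.3385 / 0.9594 = 9.7336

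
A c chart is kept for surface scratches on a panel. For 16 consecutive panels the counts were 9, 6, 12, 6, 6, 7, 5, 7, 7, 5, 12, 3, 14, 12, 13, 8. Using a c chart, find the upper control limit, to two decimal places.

c̄ = (9 + 6 + 12 + 6 + 6 + 7 + 5 + 7 + 7 + 5 + 12 + 3 + 14 + 12 + 13 + 8) / 16 = 132 / 16 = 8.2500
UCL = c̄ + 3√c̄ = 8.2500 + 3 × √8.2500 = 8.2500 + 3 × 2.8723 = 16.8668

16.87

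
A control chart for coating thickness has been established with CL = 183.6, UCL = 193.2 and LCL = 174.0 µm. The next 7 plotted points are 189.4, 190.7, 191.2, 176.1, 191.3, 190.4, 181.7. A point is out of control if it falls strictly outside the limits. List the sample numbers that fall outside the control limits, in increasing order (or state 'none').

none

All 7 points lie within [174.0, 193.2].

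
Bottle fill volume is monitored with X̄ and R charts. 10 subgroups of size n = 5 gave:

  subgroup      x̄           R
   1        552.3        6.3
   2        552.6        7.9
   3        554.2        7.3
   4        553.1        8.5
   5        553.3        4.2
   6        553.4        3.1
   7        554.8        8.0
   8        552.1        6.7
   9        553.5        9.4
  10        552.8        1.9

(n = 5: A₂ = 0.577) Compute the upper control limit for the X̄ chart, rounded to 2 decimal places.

556.86

X̄̄ = (552.3 + 552.6 + 554.2 + 553.1 + 553.3 + 553.4 + 554.8 + 552.1 + 553.5 + 552.8) / 10 = 5532.1000 / 10 = 553.2100
R̄ = (6.3 + 7.9 + 7.3 + 8.5 + 4.2 + 3.1 + 8.0 + 6.7 + 9.4 + 1.9) / 10 = 63.3000 / 10 = 6.3300
UCL = X̄̄ + A₂·R̄ = 553.2100 + 0.577 × 6.3300 = 556.8624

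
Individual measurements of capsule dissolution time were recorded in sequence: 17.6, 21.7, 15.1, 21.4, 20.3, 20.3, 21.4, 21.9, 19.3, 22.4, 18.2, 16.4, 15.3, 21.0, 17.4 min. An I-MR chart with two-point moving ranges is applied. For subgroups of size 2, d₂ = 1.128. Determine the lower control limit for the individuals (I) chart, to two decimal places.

X̄ = (17.6 + 21.7 + 15.1 + 21.4 + 20.3 + 20.3 + 21.4 + 21.9 + 19.3 + 22.4 + 18.2 + 16.4 + 15.3 + 21.0 + 17.4) / 15 = 19.3133
Moving ranges: 4.1, 6.6, 6.3, 1.1, 0.0, 1.1, 0.5, 2.6, 3.1, 4.2, 1.8, 1.1, 5.7, 3.6; M̄R̄ = 41.8000 / 14 = 2.9857
LCL = X̄ − 3·M̄R̄/d₂ = 19.3133 − 3 × 2.9857 / 1.128 = 11.3726

11.37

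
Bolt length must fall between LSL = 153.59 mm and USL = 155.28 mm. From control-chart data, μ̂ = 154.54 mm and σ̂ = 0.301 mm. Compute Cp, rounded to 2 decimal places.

0.94

Cp = (USL − LSL) / (6σ̂) = (155.28 − 153.59) / (6 × 0.301) = 1.6900 / 1.8060 = 0.9358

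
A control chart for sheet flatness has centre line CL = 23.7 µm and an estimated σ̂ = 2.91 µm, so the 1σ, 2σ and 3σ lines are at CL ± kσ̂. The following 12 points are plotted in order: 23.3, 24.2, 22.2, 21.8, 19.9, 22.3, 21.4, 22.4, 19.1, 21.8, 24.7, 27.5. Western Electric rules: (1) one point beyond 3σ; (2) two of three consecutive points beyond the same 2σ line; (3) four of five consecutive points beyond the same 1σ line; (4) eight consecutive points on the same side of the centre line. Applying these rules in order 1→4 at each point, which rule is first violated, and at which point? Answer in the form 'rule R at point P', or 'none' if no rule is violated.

rule 4 at point 10

Zone of each point (C = within 1σ̂, B = 1σ̂–2σ̂, A = 2σ̂–3σ̂, * = beyond 3σ̂; sign = side of CL): 1:-C, 2:+C, 3:-C, 4:-C, 5:-B, 6:-C, 7:-C, 8:-C, 9:-B, 10:-C, 11:+C, 12:+B
Rule 4 (eight consecutive points on the same side of the centre line) is satisfied at point 10.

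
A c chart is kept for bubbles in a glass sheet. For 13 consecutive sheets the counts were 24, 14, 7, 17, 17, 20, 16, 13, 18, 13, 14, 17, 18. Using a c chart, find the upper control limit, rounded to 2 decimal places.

c̄ = (24 + 14 + 7 + 17 + 17 + 20 + 16 + 13 + 18 + 13 + 14 + 17 + 18) / 13 = 208 / 13 = 16.0000
UCL = c̄ + 3√c̄ = 16.0000 + 3 × √16.0000 = 16.0000 + 3 × 4.0000 = 28.0000

28.00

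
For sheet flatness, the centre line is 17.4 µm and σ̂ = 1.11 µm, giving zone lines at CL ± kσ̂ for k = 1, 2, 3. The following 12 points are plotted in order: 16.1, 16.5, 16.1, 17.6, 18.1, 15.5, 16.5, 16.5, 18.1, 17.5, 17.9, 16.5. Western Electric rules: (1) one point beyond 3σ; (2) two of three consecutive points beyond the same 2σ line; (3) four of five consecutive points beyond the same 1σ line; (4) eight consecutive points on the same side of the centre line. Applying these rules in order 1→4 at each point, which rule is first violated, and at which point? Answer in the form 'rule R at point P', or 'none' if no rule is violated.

none

Zone of each point (C = within 1σ̂, B = 1σ̂–2σ̂, A = 2σ̂–3σ̂, * = beyond 3σ̂; sign = side of CL): 1:-B, 2:-C, 3:-B, 4:+C, 5:+C, 6:-B, 7:-C, 8:-C, 9:+C, 10:+C, 11:+C, 12:-C
No rule fires across all 12 points.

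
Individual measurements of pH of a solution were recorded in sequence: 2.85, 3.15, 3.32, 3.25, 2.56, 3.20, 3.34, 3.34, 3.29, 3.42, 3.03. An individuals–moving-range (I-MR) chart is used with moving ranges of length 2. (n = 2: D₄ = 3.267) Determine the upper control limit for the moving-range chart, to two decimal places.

Moving ranges: 0.30, 0.17, 0.07, 0.69, 0.64, 0.14, 0.00, 0.05, 0.13, 0.39; M̄R̄ = 2.5800 / 10 = 0.2580
UCL_MR = D₄·M̄R̄ = 3.267 × 0.2580 = 0.8429

0.84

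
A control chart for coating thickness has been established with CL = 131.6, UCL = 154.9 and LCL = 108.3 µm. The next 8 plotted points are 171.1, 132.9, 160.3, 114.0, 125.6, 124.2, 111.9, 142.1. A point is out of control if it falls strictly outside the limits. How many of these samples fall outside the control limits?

2

Compare each point to [108.3, 154.9]: sample 1 = 171.1 > UCL; sample 3 = 160.3 > UCL.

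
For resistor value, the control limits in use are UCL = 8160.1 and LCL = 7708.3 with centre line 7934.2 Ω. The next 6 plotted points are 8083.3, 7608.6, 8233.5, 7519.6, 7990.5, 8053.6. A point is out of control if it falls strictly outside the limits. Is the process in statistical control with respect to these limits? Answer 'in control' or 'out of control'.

out of control

Compare each point to [7708.3, 8160.1]: sample 2 = 7608.6 < LCL; sample 3 = 8233.5 > UCL; sample 4 = 7519.6 < LCL.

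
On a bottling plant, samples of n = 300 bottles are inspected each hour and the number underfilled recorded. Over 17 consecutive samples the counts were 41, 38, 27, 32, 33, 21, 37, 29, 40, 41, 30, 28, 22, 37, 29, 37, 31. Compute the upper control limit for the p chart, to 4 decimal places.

0.1623

p̄ = Σdᵢ / (k·n) = 553 / (17 × 300) = 0.10843
UCL = p̄ + 3·√(p̄(1−p̄)/n) = 0.10843 + 3 × √(0.10843×0.89157/300) = 0.10843 + 3 × 0.01795 = 0.16229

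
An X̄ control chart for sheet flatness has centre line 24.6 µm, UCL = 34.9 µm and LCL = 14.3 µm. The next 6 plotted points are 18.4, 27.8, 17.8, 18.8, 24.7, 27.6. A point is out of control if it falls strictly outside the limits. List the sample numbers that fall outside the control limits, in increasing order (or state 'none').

All 6 points lie within [14.3, 34.9].

none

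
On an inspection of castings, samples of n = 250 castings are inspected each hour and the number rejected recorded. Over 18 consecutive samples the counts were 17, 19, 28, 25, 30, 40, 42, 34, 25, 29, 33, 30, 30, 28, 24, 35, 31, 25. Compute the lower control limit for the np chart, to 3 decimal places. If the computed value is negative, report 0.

p̄ = Σdᵢ / (k·n) = 525 / (18 × 250) = 0.11667
LCL = np̄ − 3·√(np̄(1−p̄)) = 29.1667 − 3 × 5.0758 = 13.9392

13.939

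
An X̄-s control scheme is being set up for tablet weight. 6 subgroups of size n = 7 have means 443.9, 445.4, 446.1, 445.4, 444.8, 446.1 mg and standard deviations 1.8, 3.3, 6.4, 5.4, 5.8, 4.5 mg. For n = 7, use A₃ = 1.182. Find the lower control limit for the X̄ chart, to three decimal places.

X̄̄ = (443.9 + 445.4 + 446.1 + 445.4 + 444.8 + 446.1) / 6 = 445.2833
s̄ = (1.8 + 3.3 + 6.4 + 5.4 + 5.8 + 4.5) / 6 = 4.5333
LCL = X̄̄ − A₃·s̄ = 445.2833 − 1.182 × 4.5333 = 439.9249

439.925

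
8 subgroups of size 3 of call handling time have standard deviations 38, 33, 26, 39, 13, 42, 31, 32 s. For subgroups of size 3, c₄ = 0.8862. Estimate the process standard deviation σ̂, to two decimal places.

s̄ = (38 + 33 + 26 + 39 + 13 + 42 + 31 + 32) / 8 = 31.7500
σ̂ = s̄ / c₄ = 31.7500 / 0.8862 = 35.8271

35.83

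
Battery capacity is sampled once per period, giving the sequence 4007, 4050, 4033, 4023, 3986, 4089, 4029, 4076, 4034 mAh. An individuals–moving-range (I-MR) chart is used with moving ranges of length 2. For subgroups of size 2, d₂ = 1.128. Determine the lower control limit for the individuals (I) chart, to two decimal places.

X̄ = (4007 + 4050 + 4033 + 4023 + 3986 + 4089 + 4029 + 4076 + 4034) / 9 = 4036.3333
Moving ranges: 43, 17, 10, 37, 103, 60, 47, 42; M̄R̄ = 359.0000 / 8 = 44.8750
LCL = X̄ − 3·M̄R̄/d₂ = 4036.3333 − 3 × 44.8750 / 1.128 = 3916.9849

3916.98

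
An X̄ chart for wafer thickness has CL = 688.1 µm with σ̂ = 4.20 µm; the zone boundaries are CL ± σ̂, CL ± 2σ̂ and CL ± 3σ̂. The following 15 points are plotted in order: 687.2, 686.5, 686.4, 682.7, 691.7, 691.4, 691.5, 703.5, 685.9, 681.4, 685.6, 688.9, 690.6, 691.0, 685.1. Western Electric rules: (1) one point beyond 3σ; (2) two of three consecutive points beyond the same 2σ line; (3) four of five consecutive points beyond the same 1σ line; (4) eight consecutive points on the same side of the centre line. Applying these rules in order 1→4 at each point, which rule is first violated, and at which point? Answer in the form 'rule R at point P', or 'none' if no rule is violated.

Zone of each point (C = within 1σ̂, B = 1σ̂–2σ̂, A = 2σ̂–3σ̂, * = beyond 3σ̂; sign = side of CL): 1:-C, 2:-C, 3:-C, 4:-B, 5:+C, 6:+C, 7:+C, 8:+*, 9:-C, 10:-B, 11:-C, 12:+C, 13:+C, 14:+C, 15:-C
Rule 1 (one point beyond the 3σ limits) is satisfied at point 8.

rule 1 at point 8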